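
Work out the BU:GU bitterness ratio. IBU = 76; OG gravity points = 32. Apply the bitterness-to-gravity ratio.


BU:GU = IBU / OG_points
BU:GU = 76 / 32

2.3750


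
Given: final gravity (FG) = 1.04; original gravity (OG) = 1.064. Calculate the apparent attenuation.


AA = (OG − FG)/(OG − 1) · 100
AA = (1.064 − 1.04)/(1.064 − 1) · 100

37.5000 %


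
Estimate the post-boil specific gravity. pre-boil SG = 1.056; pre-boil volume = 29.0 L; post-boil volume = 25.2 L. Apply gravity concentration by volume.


SG_post = 1 + (SG_pre − 1)·V_pre/V_post
pts_pre = (1.056 − 1)·1000 = 56.0000
pts_post = 56.0000·29.0/25.2 = 64.4444
SG_post = 1 + 64.4444/1000

1.0644


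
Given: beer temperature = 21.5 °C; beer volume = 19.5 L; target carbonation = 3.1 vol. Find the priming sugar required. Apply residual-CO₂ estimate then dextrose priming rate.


residual = 14.695·(0.01821 + 0.09011·e^(−0.04·T));  sugar = (target − residual)·4.0·V
residual = 14.695·(0.01821 + 0.09011·e^(−0.04·21.5)) = 0.8279
sugar = (3.1 − 0.8279)·4.0·19.5

177.2212 g


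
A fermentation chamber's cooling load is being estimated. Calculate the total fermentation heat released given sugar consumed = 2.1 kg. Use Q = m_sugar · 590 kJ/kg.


Q = 2.1 · 590

1239.0000 kJ


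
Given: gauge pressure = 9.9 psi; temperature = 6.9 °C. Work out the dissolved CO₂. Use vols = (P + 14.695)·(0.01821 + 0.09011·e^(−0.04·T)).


vols = (9.9 + 14.695)·(0.01821 + 0.09011·e^(−0.04·6.9))

2.1296 volumes


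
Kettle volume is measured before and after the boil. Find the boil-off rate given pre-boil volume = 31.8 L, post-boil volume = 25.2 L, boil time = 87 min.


rate = (V_pre − V_post) / (t_min/60)
rate = (31.8 − 25.2) / (87/60)

4.5517 L/hr


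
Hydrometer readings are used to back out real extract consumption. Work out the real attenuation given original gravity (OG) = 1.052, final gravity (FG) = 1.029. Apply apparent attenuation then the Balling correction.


AA = (OG−FG)/(OG−1)·100;  RA = AA·0.8192
AA = (1.052 − 1.029)/(1.052 − 1)·100 = 44.2308
RA = 44.2308·0.8192

36.2338 %


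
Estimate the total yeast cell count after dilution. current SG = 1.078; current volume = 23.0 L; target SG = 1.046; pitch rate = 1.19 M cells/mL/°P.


V_w = V·((SG_c−1)/(SG_t−1)−1);  °P = 259 − 259/SG_t;  cells = rate·(V+V_w)·°P
V_w = 23.0·((1.078−1)/(1.046−1)−1) = 16.0000
V_final = 23.0 + 16.0000 = 39.0000
°P = 259 − 259/1.046 = 11.3901
cells = 1.19·39.0000·11.3901

528.6126 billion cells


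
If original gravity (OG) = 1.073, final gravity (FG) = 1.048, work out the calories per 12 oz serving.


ABW = (OG−FG)·131.25·0.79/FG;  °P = 259 − 259/SG (for OG→OE and FG→AE);  RE = 0.1808·OE + 0.8192·AE;  Cal = (6.9·ABW + 4·(RE−0.1))·FG·3.55
ABW = (1.073 − 1.048)·131.25·0.79/1.048 = 2.4735
OE = 259 − 259/1.073 = 17.6207 °P
AE = 259 − 259/1.048 = 11.8626 °P
RE = 0.1808·17.6207 + 0.8192·11.8626 = 12.9037 °P
Cal = (6.9·2.4735 + 4·(12.9037−0.1))·1.048·3.55

254.0346 kcal


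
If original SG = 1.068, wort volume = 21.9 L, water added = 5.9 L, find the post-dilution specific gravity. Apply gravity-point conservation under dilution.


SG_new = 1 + (SG_old − 1)·V_old/(V_old + V_water)
pts = (1.068 − 1)·1000·21.9/(21.9 + 5.9) = 53.5683
SG_new = 1 + 53.5683/1000

1.0536


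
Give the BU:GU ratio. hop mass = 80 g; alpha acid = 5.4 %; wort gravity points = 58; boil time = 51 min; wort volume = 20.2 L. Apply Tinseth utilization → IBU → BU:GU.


U = 1.65·0.000125^(GP/1000)·(1−e^(−0.04t))/4.15;  IBU = (α/100)·m·U·1000/V;  BU:GU = IBU/GP
U = 1.65·0.000125^(58/1000)·(1−e^(−0.04·51))/4.15 = 0.2054
IBU = (5.4/100)·80·0.2054·1000/20.2 = 43.9232
BU:GU = 43.9232/58

0.7573


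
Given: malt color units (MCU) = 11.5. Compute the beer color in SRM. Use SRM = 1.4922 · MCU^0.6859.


SRM = 1.4922 · 11.5^0.6859

7.9682 SRM


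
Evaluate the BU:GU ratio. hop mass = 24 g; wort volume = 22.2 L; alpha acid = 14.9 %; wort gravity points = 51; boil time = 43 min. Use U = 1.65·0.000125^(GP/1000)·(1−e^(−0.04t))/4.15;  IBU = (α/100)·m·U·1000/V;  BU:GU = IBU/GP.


U = 1.65·0.000125^(51/1000)·(1−e^(−0.04·43))/4.15 = 0.2064
IBU = (14.9/100)·24·0.2064·1000/22.2 = 33.2454
BU:GU = 33.2454/51

0.6519


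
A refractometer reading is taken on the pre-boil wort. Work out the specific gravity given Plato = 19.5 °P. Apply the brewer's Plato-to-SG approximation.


SG = 259/(259 − P)
SG = 259/(259 − 19.5)

1.0814


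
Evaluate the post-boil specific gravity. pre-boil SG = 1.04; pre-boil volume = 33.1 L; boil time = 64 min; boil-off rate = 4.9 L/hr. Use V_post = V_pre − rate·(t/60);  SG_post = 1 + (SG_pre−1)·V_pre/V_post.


V_post = 33.1 − 4.9·(64/60) = 27.8733
SG_post = 1 + (1.04 − 1)·33.1/27.8733

1.0475


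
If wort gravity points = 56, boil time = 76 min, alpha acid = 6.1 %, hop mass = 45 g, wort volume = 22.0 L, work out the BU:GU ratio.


U = 1.65·0.000125^(GP/1000)·(1−e^(−0.04t))/4.15;  IBU = (α/100)·m·U·1000/V;  BU:GU = IBU/GP
U = 1.65·0.000125^(56/1000)·(1−e^(−0.04·76))/4.15 = 0.2289
IBU = (6.1/100)·45·0.2289·1000/22.0 = 28.5558
BU:GU = 28.5558/56

0.5099


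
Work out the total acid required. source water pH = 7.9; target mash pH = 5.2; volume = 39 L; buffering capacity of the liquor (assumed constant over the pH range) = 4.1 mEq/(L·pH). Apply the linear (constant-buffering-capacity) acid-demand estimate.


acid = buffering capacity · (pH_source − pH_target) · V
acid = 4.1 · (7.9 − 5.2) · 39

431.7300 mEq


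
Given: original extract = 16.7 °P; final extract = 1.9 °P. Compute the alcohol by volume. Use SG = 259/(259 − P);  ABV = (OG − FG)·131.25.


OG = 259/(259 − 16.7) = 1.0689
FG = 259/(259 − 1.9) = 1.0074
ABV = (1.0689 − 1.0074)·131.25

8.0762 % ABV


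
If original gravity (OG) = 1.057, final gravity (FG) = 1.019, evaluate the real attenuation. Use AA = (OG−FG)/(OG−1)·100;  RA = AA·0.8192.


AA = (1.057 − 1.019)/(1.057 − 1)·100 = 66.6667
RA = 66.6667·0.8192

54.6133 %


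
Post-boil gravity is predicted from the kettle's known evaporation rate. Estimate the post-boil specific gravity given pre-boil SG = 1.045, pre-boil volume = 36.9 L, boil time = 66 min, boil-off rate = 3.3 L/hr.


V_post = V_pre − rate·(t/60);  SG_post = 1 + (SG_pre−1)·V_pre/V_post
V_post = 36.9 − 3.3·(66/60) = 33.2700
SG_post = 1 + (1.045 − 1)·36.9/33.2700

1.0499


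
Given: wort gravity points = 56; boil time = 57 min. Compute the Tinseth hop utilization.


U = 1.65·0.000125^(GP/1000) · (1 − e^(−0.04·t))/4.15
bigness = 1.65·0.000125^(56/1000) = 0.9975
boil_factor = (1 − e^(−0.04·57))/4.15 = 0.2163
U = 0.9975 · 0.2163

0.2158


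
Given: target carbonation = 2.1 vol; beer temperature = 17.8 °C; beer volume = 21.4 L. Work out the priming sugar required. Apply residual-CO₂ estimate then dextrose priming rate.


residual = 14.695·(0.01821 + 0.09011·e^(−0.04·T));  sugar = (target − residual)·4.0·V
residual = 14.695·(0.01821 + 0.09011·e^(−0.04·17.8)) = 0.9173
sugar = (2.1 − 0.9173)·4.0·21.4

101.2379 g


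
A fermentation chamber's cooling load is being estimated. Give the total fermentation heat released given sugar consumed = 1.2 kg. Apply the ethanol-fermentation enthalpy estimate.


Q = m_sugar · 590 kJ/kg
Q = 1.2 · 590

708.0000 kJ


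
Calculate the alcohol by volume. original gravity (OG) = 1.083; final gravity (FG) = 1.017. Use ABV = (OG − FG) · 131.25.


ABV = (1.083 − 1.017) · 131.25

8.6625 % ABV


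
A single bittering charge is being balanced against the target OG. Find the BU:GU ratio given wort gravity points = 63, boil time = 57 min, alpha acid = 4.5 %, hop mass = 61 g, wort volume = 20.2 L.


U = 1.65·0.000125^(GP/1000)·(1−e^(−0.04t))/4.15;  IBU = (α/100)·m·U·1000/V;  BU:GU = IBU/GP
U = 1.65·0.000125^(63/1000)·(1−e^(−0.04·57))/4.15 = 0.2026
IBU = (4.5/100)·61·0.2026·1000/20.2 = 27.5341
BU:GU = 27.5341/63

0.4370


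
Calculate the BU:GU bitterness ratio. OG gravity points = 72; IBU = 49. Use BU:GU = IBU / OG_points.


BU:GU = 49 / 72

0.6806


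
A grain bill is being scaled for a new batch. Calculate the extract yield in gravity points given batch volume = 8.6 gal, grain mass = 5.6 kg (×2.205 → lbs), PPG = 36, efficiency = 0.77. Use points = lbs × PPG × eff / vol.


lbs = 5.6 × 2.205 = 12.3480
points = 12.3480 × 36 × 0.77 / 8.6

39.8008 points


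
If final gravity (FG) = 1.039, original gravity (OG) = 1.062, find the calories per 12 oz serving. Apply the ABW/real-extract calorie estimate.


ABW = (OG−FG)·131.25·0.79/FG;  °P = 259 − 259/SG (for OG→OE and FG→AE);  RE = 0.1808·OE + 0.8192·AE;  Cal = (6.9·ABW + 4·(RE−0.1))·FG·3.55
ABW = (1.062 − 1.039)·131.25·0.79/1.039 = 2.2953
OE = 259 − 259/1.062 = 15.1205 °P
AE = 259 − 259/1.039 = 9.7218 °P
RE = 0.1808·15.1205 + 0.8192·9.7218 = 10.6979 °P
Cal = (6.9·2.2953 + 4·(10.6979−0.1))·1.039·3.55

214.7757 kcal


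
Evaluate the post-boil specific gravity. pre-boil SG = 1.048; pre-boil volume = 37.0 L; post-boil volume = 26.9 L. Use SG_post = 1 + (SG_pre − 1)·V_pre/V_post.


pts_pre = (1.048 − 1)·1000 = 48.0000
pts_post = 48.0000·37.0/26.9 = 66.0223
SG_post = 1 + 66.0223/1000

1.0660


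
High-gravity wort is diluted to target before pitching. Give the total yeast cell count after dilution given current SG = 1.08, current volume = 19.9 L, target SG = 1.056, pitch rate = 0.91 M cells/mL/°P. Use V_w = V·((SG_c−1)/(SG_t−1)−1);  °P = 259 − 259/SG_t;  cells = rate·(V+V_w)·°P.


V_w = 19.9·((1.08−1)/(1.056−1)−1) = 8.5286
V_final = 19.9 + 8.5286 = 28.4286
°P = 259 − 259/1.056 = 13.7348
cells = 0.91·28.4286·13.7348

355.3205 billion cells


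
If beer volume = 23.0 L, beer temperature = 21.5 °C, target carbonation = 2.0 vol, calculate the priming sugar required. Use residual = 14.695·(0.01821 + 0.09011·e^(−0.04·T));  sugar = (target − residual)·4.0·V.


residual = 14.695·(0.01821 + 0.09011·e^(−0.04·21.5)) = 0.8279
sugar = (2.0 − 0.8279)·4.0·23.0

107.8302 g


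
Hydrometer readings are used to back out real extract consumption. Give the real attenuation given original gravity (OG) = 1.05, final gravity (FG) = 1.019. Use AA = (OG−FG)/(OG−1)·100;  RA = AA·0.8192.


AA = (1.05 − 1.019)/(1.05 − 1)·100 = 62.0000
RA = 62.0000·0.8192

50.7904 %


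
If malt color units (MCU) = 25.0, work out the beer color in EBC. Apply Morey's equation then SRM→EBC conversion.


SRM = 1.4922·MCU^0.6859;  EBC = SRM·1.97
SRM = 1.4922·25.0^0.6859 = 13.5729
EBC = 13.5729·1.97

26.7387 EBC


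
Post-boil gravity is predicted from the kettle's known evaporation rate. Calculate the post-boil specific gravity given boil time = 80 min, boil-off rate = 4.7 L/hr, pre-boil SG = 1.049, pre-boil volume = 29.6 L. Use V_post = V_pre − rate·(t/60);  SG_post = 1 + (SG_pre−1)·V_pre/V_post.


V_post = 29.6 − 4.7·(80/60) = 23.3333
SG_post = 1 + (1.049 − 1)·29.6/23.3333

1.0622


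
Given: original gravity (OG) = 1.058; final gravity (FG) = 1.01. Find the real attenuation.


AA = (OG−FG)/(OG−1)·100;  RA = AA·0.8192
AA = (1.058 − 1.01)/(1.058 − 1)·100 = 82.7586
RA = 82.7586·0.8192

67.7959 %


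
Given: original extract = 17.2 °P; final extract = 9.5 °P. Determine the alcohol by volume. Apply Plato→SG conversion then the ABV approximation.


SG = 259/(259 − P);  ABV = (OG − FG)·131.25
OG = 259/(259 − 17.2) = 1.0711
FG = 259/(259 − 9.5) = 1.0381
ABV = (1.0711 − 1.0381)·131.25

4.3387 % ABV


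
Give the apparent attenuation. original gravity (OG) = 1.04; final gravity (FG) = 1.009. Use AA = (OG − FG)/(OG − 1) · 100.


AA = (1.04 − 1.009)/(1.04 − 1) · 100

77.5000 %


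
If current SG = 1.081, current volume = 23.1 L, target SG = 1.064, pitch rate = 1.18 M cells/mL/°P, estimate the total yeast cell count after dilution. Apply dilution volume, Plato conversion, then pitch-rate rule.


V_w = V·((SG_c−1)/(SG_t−1)−1);  °P = 259 − 259/SG_t;  cells = rate·(V+V_w)·°P
V_w = 23.1·((1.081−1)/(1.064−1)−1) = 6.1359
V_final = 23.1 + 6.1359 = 29.2359
°P = 259 − 259/1.064 = 15.5789
cells = 1.18·29.2359·15.5789

537.4489 billion cells


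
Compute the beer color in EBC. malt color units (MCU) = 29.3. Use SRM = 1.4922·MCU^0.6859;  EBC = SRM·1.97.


SRM = 1.4922·29.3^0.6859 = 15.1339
EBC = 15.1339·1.97

29.8138 EBC


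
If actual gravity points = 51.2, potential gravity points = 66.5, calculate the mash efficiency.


efficiency = actual / potential × 100
efficiency = 51.2 / 66.5 × 100

76.9925 %


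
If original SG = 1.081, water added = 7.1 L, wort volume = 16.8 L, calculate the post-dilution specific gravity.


SG_new = 1 + (SG_old − 1)·V_old/(V_old + V_water)
pts = (1.081 − 1)·1000·16.8/(16.8 + 7.1) = 56.9372
SG_new = 1 + 56.9372/1000

1.0569


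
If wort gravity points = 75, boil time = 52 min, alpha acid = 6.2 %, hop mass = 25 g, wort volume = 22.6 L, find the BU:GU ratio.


U = 1.65·0.000125^(GP/1000)·(1−e^(−0.04t))/4.15;  IBU = (α/100)·m·U·1000/V;  BU:GU = IBU/GP
U = 1.65·0.000125^(75/1000)·(1−e^(−0.04·52))/4.15 = 0.1773
IBU = (6.2/100)·25·0.1773·1000/22.6 = 12.1610
BU:GU = 12.1610/75

0.1621


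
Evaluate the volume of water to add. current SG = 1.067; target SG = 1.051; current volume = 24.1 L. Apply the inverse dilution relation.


V_water = V·((SG_curr − 1)/(SG_target − 1) − 1)
V_water = 24.1·((1.067 − 1)/(1.051 − 1) − 1)

7.5608 L


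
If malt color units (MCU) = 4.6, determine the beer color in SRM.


SRM = 1.4922 · MCU^0.6859
SRM = 1.4922 · 4.6^0.6859

4.2502 SRM


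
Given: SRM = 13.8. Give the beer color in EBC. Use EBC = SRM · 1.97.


EBC = 13.8 · 1.97

27.1860 EBC


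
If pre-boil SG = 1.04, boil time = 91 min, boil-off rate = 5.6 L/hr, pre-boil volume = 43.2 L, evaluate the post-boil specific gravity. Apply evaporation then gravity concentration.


V_post = V_pre − rate·(t/60);  SG_post = 1 + (SG_pre−1)·V_pre/V_post
V_post = 43.2 − 5.6·(91/60) = 34.7067
SG_post = 1 + (1.04 − 1)·43.2/34.7067

1.0498


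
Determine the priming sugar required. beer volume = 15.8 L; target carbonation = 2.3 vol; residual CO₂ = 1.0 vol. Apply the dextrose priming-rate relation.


sugar = (target − residual)·4.0·V
sugar = (2.3 − 1.0)·4.0·15.8

82.1600 g


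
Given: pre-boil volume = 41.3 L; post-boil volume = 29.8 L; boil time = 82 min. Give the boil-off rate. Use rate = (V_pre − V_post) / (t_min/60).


rate = (41.3 − 29.8) / (82/60)

8.4146 L/hr


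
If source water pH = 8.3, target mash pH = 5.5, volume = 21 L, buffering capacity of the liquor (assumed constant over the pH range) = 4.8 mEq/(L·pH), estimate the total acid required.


acid = buffering capacity · (pH_source − pH_target) · V
acid = 4.8 · (8.3 − 5.5) · 21

282.2400 mEq


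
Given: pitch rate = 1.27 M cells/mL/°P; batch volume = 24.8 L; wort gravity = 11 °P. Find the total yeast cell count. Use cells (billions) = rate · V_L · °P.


cells = 1.27 · 24.8 · 11

346.4560 billion cells


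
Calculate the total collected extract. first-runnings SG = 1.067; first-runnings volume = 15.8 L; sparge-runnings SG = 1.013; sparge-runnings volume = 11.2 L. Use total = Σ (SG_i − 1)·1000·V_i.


first = (1.067 − 1)·1000·15.8 = 1058.6000
sparge = (1.013 − 1)·1000·11.2 = 145.6000
total = 1058.6000 + 145.6000

1204.2000 gravity·L


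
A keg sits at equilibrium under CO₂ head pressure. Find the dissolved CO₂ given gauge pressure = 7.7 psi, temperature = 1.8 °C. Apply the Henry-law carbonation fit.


vols = (P + 14.695)·(0.01821 + 0.09011·e^(−0.04·T))
vols = (7.7 + 14.695)·(0.01821 + 0.09011·e^(−0.04·1.8))

2.2856 volumes


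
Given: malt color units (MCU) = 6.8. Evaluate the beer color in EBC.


SRM = 1.4922·MCU^0.6859;  EBC = SRM·1.97
SRM = 1.4922·6.8^0.6859 = 5.5571
EBC = 5.5571·1.97

10.9474 EBC


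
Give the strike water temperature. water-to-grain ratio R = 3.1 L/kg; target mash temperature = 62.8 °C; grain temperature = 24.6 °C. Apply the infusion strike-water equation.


T_strike = (0.41/R)·(T_mash − T_grain) + T_mash
T_strike = (0.41/3.1)·(62.8 − 24.6) + 62.8

67.8523 °C


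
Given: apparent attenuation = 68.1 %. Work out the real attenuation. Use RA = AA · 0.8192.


RA = 68.1 · 0.8192

55.7875 %


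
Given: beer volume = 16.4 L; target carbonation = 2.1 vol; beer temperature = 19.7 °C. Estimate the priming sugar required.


residual = 14.695·(0.01821 + 0.09011·e^(−0.04·T));  sugar = (target − residual)·4.0·V
residual = 14.695·(0.01821 + 0.09011·e^(−0.04·19.7)) = 0.8698
sugar = (2.1 − 0.8698)·4.0·16.4

80.7034 g


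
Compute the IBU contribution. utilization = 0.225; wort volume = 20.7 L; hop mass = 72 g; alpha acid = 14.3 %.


IBU = (α/100)·mass·U·1000 / V
IBU = (14.3/100)·72·0.225·1000 / 20.7

111.9130 IBU


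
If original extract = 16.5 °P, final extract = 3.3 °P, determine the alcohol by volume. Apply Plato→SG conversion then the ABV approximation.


SG = 259/(259 − P);  ABV = (OG − FG)·131.25
OG = 259/(259 − 16.5) = 1.0680
FG = 259/(259 − 3.3) = 1.0129
ABV = (1.0680 − 1.0129)·131.25

7.2365 % ABV


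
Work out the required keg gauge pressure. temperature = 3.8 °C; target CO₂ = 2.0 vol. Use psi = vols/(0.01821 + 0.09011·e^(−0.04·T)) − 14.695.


psi = 2.0/(0.01821 + 0.09011·e^(−0.04·3.8)) − 14.695

6.2226 psi


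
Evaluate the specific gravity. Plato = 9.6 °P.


SG = 259/(259 − P)
SG = 259/(259 − 9.6)

1.0385


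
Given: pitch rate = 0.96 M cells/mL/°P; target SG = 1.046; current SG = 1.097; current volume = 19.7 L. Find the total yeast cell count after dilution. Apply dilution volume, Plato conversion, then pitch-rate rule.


V_w = V·((SG_c−1)/(SG_t−1)−1);  °P = 259 − 259/SG_t;  cells = rate·(V+V_w)·°P
V_w = 19.7·((1.097−1)/(1.046−1)−1) = 21.8413
V_final = 19.7 + 21.8413 = 41.5413
°P = 259 − 259/1.046 = 11.3901
cells = 0.96·41.5413·11.3901

454.2315 billion cells


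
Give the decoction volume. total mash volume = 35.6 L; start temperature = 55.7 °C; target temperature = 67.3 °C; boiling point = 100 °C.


V_dec = V_total·(T_target − T_start)/(T_boil − T_start)
V_dec = 35.6·(67.3 − 55.7)/(100 − 55.7)

9.3219 L


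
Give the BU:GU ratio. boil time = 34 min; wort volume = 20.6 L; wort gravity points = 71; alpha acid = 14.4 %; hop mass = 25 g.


U = 1.65·0.000125^(GP/1000)·(1−e^(−0.04t))/4.15;  IBU = (α/100)·m·U·1000/V;  BU:GU = IBU/GP
U = 1.65·0.000125^(71/1000)·(1−e^(−0.04·34))/4.15 = 0.1561
IBU = (14.4/100)·25·0.1561·1000/20.6 = 27.2859
BU:GU = 27.2859/71

0.3843


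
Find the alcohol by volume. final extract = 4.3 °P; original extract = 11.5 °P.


SG = 259/(259 − P);  ABV = (OG − FG)·131.25
OG = 259/(259 − 11.5) = 1.0465
FG = 259/(259 − 4.3) = 1.0169
ABV = (1.0465 − 1.0169)·131.25

3.8826 % ABV


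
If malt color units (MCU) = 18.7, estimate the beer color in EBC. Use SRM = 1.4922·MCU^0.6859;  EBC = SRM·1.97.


SRM = 1.4922·18.7^0.6859 = 11.1220
EBC = 11.1220·1.97

21.9104 EBC


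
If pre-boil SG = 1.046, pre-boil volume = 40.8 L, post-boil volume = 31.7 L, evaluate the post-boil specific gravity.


SG_post = 1 + (SG_pre − 1)·V_pre/V_post
pts_pre = (1.046 − 1)·1000 = 46.0000
pts_post = 46.0000·40.8/31.7 = 59.2050
SG_post = 1 + 59.2050/1000

1.0592


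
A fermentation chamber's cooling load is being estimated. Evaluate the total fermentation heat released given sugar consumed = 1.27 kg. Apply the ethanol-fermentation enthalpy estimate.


Q = m_sugar · 590 kJ/kg
Q = 1.27 · 590

749.3000 kJ


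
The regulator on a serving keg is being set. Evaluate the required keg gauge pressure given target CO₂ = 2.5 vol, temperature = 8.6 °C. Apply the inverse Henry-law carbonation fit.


psi = vols/(0.01821 + 0.09011·e^(−0.04·T)) − 14.695
psi = 2.5/(0.01821 + 0.09011·e^(−0.04·8.6)) − 14.695

15.7588 psi


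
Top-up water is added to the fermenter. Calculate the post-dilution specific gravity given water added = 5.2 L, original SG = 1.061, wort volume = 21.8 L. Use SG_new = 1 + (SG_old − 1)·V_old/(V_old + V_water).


pts = (1.061 − 1)·1000·21.8/(21.8 + 5.2) = 49.2519
SG_new = 1 + 49.2519/1000

1.0493


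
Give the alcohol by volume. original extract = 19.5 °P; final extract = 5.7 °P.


SG = 259/(259 − P);  ABV = (OG − FG)·131.25
OG = 259/(259 − 19.5) = 1.0814
FG = 259/(259 − 5.7) = 1.0225
ABV = (1.0814 − 1.0225)·131.25

7.7328 % ABV


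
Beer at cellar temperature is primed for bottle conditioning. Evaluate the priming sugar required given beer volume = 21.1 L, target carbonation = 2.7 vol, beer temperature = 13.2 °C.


residual = 14.695·(0.01821 + 0.09011·e^(−0.04·T));  sugar = (target − residual)·4.0·V
residual = 14.695·(0.01821 + 0.09011·e^(−0.04·13.2)) = 1.0486
sugar = (2.7 − 1.0486)·4.0·21.1

139.3809 g


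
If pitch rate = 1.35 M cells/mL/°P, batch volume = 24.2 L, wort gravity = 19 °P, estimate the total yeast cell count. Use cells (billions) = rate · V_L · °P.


cells = 1.35 · 24.2 · 19

620.7300 billion cells


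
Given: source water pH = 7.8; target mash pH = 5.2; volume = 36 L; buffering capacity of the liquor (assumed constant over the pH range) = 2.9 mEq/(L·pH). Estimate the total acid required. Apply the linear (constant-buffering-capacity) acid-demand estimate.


acid = buffering capacity · (pH_source − pH_target) · V
acid = 2.9 · (7.8 − 5.2) · 36

271.4400 mEq


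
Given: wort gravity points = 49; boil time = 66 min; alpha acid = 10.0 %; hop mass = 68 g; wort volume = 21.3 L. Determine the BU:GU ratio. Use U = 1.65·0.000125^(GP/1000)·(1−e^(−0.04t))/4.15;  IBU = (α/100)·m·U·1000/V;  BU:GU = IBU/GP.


U = 1.65·0.000125^(49/1000)·(1−e^(−0.04·66))/4.15 = 0.2377
IBU = (10.0/100)·68·0.2377·1000/21.3 = 75.8858
BU:GU = 75.8858/49

1.5487


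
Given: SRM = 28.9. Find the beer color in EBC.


EBC = SRM · 1.97
EBC = 28.9 · 1.97

56.9330 EBC


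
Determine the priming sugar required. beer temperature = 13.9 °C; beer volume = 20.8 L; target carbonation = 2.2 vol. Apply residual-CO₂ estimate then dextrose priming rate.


residual = 14.695·(0.01821 + 0.09011·e^(−0.04·T));  sugar = (target − residual)·4.0·V
residual = 14.695·(0.01821 + 0.09011·e^(−0.04·13.9)) = 1.0270
sugar = (2.2 − 1.0270)·4.0·20.8

97.5933 g


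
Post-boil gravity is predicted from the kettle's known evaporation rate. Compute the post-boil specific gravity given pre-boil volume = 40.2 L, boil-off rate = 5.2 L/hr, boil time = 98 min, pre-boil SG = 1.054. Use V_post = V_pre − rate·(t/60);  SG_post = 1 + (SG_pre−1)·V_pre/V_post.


V_post = 40.2 − 5.2·(98/60) = 31.7067
SG_post = 1 + (1.054 − 1)·40.2/31.7067

1.0685


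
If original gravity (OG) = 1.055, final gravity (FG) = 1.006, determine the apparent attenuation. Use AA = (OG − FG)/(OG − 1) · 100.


AA = (1.055 − 1.006)/(1.055 − 1) · 100

89.0909 %


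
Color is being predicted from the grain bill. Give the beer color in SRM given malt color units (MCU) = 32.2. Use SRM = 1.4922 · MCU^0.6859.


SRM = 1.4922 · 32.2^0.6859

16.1460 SRM


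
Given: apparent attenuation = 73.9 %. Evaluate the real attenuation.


RA = AA · 0.8192
RA = 73.9 · 0.8192

60.5389 %


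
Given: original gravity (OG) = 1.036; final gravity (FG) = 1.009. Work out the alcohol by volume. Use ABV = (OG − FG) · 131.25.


ABV = (1.036 − 1.009) · 131.25

3.5438 % ABV


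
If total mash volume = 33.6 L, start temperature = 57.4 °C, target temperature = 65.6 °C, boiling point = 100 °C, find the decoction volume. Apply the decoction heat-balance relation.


V_dec = V_total·(T_target − T_start)/(T_boil − T_start)
V_dec = 33.6·(65.6 − 57.4)/(100 − 57.4)

6.4676 L


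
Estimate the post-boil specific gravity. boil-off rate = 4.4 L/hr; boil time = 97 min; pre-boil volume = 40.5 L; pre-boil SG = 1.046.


V_post = V_pre − rate·(t/60);  SG_post = 1 + (SG_pre−1)·V_pre/V_post
V_post = 40.5 − 4.4·(97/60) = 33.3867
SG_post = 1 + (1.046 − 1)·40.5/33.3867

1.0558


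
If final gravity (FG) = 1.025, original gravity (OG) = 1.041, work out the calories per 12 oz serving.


ABW = (OG−FG)·131.25·0.79/FG;  °P = 259 − 259/SG (for OG→OE and FG→AE);  RE = 0.1808·OE + 0.8192·AE;  Cal = (6.9·ABW + 4·(RE−0.1))·FG·3.55
ABW = (1.041 − 1.025)·131.25·0.79/1.025 = 1.6185
OE = 259 − 259/1.041 = 10.2008 °P
AE = 259 − 259/1.025 = 6.3171 °P
RE = 0.1808·10.2008 + 0.8192·6.3171 = 7.0192 °P
Cal = (6.9·1.6185 + 4·(7.0192−0.1))·1.025·3.55

141.3468 kcal


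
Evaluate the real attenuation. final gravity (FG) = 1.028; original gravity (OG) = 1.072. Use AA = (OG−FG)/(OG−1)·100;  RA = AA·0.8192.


AA = (1.072 − 1.028)/(1.072 − 1)·100 = 61.1111
RA = 61.1111·0.8192

50.0622 %


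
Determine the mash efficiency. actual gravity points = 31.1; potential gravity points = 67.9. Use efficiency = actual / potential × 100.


efficiency = 31.1 / 67.9 × 100

45.8027 %


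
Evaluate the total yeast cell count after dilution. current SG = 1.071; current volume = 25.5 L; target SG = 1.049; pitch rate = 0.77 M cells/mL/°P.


V_w = V·((SG_c−1)/(SG_t−1)−1);  °P = 259 − 259/SG_t;  cells = rate·(V+V_w)·°P
V_w = 25.5·((1.071−1)/(1.049−1)−1) = 11.4490
V_final = 25.5 + 11.4490 = 36.9490
°P = 259 − 259/1.049 = 12.0982
cells = 0.77·36.9490·12.0982

344.2021 billion cells


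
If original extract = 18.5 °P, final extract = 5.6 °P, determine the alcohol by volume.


SG = 259/(259 − P);  ABV = (OG − FG)·131.25
OG = 259/(259 − 18.5) = 1.0769
FG = 259/(259 − 5.6) = 1.0221
ABV = (1.0769 − 1.0221)·131.25

7.1956 % ABV


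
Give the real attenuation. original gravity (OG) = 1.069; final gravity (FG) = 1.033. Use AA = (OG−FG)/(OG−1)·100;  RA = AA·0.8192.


AA = (1.069 − 1.033)/(1.069 − 1)·100 = 52.1739
RA = 52.1739·0.8192

42.7409 %


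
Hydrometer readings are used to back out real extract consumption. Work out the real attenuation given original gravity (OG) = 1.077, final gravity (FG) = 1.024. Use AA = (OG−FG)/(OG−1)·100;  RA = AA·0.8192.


AA = (1.077 − 1.024)/(1.077 − 1)·100 = 68.8312
RA = 68.8312·0.8192

56.3865 %


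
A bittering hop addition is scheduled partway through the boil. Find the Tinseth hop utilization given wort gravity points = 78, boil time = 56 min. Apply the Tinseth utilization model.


U = 1.65·0.000125^(GP/1000) · (1 − e^(−0.04·t))/4.15
bigness = 1.65·0.000125^(78/1000) = 0.8185
boil_factor = (1 − e^(−0.04·56))/4.15 = 0.2153
U = 0.8185 · 0.2153

0.1762


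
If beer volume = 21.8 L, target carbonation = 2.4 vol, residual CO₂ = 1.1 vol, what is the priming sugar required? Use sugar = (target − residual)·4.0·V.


sugar = (2.4 − 1.1)·4.0·21.8

113.3600 g


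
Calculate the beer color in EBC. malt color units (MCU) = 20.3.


SRM = 1.4922·MCU^0.6859;  EBC = SRM·1.97
SRM = 1.4922·20.3^0.6859 = 11.7663
EBC = 11.7663·1.97

23.1795 EBC


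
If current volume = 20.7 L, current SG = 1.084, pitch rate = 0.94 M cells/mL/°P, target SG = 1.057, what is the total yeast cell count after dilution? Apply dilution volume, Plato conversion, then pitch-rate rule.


V_w = V·((SG_c−1)/(SG_t−1)−1);  °P = 259 − 259/SG_t;  cells = rate·(V+V_w)·°P
V_w = 20.7·((1.084−1)/(1.057−1)−1) = 9.8053
V_final = 20.7 + 9.8053 = 30.5053
°P = 259 − 259/1.057 = 13.9669
cells = 0.94·30.5053·13.9669

400.4998 billion cells


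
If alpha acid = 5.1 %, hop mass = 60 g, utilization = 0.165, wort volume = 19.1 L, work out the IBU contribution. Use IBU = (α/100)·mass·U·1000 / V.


IBU = (5.1/100)·60·0.165·1000 / 19.1

26.4346 IBU


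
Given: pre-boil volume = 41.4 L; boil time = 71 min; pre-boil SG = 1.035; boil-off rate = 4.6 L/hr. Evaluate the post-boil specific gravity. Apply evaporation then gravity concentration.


V_post = V_pre − rate·(t/60);  SG_post = 1 + (SG_pre−1)·V_pre/V_post
V_post = 41.4 − 4.6·(71/60) = 35.9567
SG_post = 1 + (1.035 − 1)·41.4/35.9567

1.0403


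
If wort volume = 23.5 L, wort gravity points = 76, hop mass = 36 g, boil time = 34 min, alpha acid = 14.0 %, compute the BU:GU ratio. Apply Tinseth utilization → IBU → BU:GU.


U = 1.65·0.000125^(GP/1000)·(1−e^(−0.04t))/4.15;  IBU = (α/100)·m·U·1000/V;  BU:GU = IBU/GP
U = 1.65·0.000125^(76/1000)·(1−e^(−0.04·34))/4.15 = 0.1493
IBU = (14.0/100)·36·0.1493·1000/23.5 = 32.0148
BU:GU = 32.0148/76

0.4212


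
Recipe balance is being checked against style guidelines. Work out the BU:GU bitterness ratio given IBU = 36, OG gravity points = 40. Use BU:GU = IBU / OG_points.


BU:GU = 36 / 40

0.9000


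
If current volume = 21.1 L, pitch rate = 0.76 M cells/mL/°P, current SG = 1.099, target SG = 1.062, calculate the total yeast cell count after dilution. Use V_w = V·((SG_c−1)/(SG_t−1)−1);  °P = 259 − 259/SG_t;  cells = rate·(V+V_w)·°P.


V_w = 21.1·((1.099−1)/(1.062−1)−1) = 12.5919
V_final = 21.1 + 12.5919 = 33.6919
°P = 259 − 259/1.062 = 15.1205
cells = 0.76·33.6919·15.1205

387.1743 billion cells


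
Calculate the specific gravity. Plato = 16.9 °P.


SG = 259/(259 − P)
SG = 259/(259 − 16.9)

1.0698


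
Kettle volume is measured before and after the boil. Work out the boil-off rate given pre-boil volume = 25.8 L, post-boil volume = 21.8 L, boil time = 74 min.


rate = (V_pre − V_post) / (t_min/60)
rate = (25.8 − 21.8) / (74/60)

3.2432 L/hr


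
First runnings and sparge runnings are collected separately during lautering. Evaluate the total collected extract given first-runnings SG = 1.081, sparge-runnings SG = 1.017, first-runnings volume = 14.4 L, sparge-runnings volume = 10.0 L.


total = Σ (SG_i − 1)·1000·V_i
first = (1.081 − 1)·1000·14.4 = 1166.4000
sparge = (1.017 − 1)·1000·10.0 = 170.0000
total = 1166.4000 + 170.0000

1336.4000 gravity·L


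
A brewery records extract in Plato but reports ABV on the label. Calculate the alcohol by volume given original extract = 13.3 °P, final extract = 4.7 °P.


SG = 259/(259 − P);  ABV = (OG − FG)·131.25
OG = 259/(259 − 13.3) = 1.0541
FG = 259/(259 − 4.7) = 1.0185
ABV = (1.0541 − 1.0185)·131.25

4.6789 % ABV


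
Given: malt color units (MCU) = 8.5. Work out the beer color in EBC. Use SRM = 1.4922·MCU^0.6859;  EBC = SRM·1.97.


SRM = 1.4922·8.5^0.6859 = 6.4761
EBC = 6.4761·1.97

12.7580 EBC


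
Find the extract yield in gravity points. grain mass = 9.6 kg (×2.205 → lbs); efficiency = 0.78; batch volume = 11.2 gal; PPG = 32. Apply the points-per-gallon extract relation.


points = lbs × PPG × eff / vol
lbs = 9.6 × 2.205 = 21.1680
points = 21.1680 × 32 × 0.78 / 11.2

47.1744 points


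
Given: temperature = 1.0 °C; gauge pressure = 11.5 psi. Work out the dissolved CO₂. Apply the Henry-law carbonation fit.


vols = (P + 14.695)·(0.01821 + 0.09011·e^(−0.04·T))
vols = (11.5 + 14.695)·(0.01821 + 0.09011·e^(−0.04·1.0))

2.7449 volumes


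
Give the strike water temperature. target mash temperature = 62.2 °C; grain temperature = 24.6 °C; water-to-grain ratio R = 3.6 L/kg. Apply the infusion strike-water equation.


T_strike = (0.41/R)·(T_mash − T_grain) + T_mash
T_strike = (0.41/3.6)·(62.2 − 24.6) + 62.2

66.4822 °C


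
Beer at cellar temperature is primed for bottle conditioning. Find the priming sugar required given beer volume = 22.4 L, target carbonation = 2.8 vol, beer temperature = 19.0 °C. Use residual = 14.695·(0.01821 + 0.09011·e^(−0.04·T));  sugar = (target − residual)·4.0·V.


residual = 14.695·(0.01821 + 0.09011·e^(−0.04·19.0)) = 0.8869
sugar = (2.8 − 0.8869)·4.0·22.4

171.4170 g


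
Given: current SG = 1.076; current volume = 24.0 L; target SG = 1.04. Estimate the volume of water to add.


V_water = V·((SG_curr − 1)/(SG_target − 1) − 1)
V_water = 24.0·((1.076 − 1)/(1.04 − 1) − 1)

21.6000 L


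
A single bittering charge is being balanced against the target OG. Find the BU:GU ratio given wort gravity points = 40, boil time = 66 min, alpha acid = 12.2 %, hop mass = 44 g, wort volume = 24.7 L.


U = 1.65·0.000125^(GP/1000)·(1−e^(−0.04t))/4.15;  IBU = (α/100)·m·U·1000/V;  BU:GU = IBU/GP
U = 1.65·0.000125^(40/1000)·(1−e^(−0.04·66))/4.15 = 0.2577
IBU = (12.2/100)·44·0.2577·1000/24.7 = 56.0112
BU:GU = 56.0112/40

1.4003


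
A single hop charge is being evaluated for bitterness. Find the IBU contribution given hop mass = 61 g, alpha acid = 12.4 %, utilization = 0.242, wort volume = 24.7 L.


IBU = (α/100)·mass·U·1000 / V
IBU = (12.4/100)·61·0.242·1000 / 24.7

74.1088 IBU


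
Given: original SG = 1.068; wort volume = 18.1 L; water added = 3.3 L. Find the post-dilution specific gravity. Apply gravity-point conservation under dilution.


SG_new = 1 + (SG_old − 1)·V_old/(V_old + V_water)
pts = (1.068 − 1)·1000·18.1/(18.1 + 3.3) = 57.5140
SG_new = 1 + 57.5140/1000

1.0575


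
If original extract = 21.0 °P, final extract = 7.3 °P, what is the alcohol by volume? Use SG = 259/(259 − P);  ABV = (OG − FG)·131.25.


OG = 259/(259 − 21.0) = 1.0882
FG = 259/(259 − 7.3) = 1.0290
ABV = (1.0882 − 1.0290)·131.25

7.7743 % ABV


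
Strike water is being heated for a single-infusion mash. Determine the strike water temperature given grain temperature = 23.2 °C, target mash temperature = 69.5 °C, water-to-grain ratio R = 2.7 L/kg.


T_strike = (0.41/R)·(T_mash − T_grain) + T_mash
T_strike = (0.41/2.7)·(69.5 − 23.2) + 69.5

76.5307 °C


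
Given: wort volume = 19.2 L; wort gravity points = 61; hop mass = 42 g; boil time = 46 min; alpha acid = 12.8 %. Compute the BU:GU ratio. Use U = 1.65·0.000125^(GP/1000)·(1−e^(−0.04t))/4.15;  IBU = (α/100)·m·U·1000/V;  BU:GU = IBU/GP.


U = 1.65·0.000125^(61/1000)·(1−e^(−0.04·46))/4.15 = 0.1933
IBU = (12.8/100)·42·0.1933·1000/19.2 = 54.1247
BU:GU = 54.1247/61

0.8873


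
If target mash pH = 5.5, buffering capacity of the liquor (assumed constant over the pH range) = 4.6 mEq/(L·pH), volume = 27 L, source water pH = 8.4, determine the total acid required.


acid = buffering capacity · (pH_source − pH_target) · V
acid = 4.6 · (8.4 − 5.5) · 27

360.1800 mEq


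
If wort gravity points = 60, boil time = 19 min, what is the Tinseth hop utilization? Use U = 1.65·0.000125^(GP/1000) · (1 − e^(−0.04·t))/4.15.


bigness = 1.65·0.000125^(60/1000) = 0.9623
boil_factor = (1 − e^(−0.04·19))/4.15 = 0.1283
U = 0.9623 · 0.1283

0.1234


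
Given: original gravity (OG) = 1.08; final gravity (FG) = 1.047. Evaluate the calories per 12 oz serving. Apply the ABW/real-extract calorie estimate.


ABW = (OG−FG)·131.25·0.79/FG;  °P = 259 − 259/SG (for OG→OE and FG→AE);  RE = 0.1808·OE + 0.8192·AE;  Cal = (6.9·ABW + 4·(RE−0.1))·FG·3.55
ABW = (1.08 − 1.047)·131.25·0.79/1.047 = 3.2681
OE = 259 − 259/1.08 = 19.1852 °P
AE = 259 − 259/1.047 = 11.6266 °P
RE = 0.1808·19.1852 + 0.8192·11.6266 = 12.9932 °P
Cal = (6.9·3.2681 + 4·(12.9932−0.1))·1.047·3.55

275.5019 kcal


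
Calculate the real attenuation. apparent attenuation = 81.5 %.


RA = AA · 0.8192
RA = 81.5 · 0.8192

66.7648 %


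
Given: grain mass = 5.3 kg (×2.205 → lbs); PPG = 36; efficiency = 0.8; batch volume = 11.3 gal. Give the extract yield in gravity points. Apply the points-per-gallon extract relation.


points = lbs × PPG × eff / vol
lbs = 5.3 × 2.205 = 11.6865
points = 11.6865 × 36 × 0.8 / 11.3

29.7851 points


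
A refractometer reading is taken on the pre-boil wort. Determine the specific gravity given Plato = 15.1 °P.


SG = 259/(259 − P)
SG = 259/(259 − 15.1)

1.0619


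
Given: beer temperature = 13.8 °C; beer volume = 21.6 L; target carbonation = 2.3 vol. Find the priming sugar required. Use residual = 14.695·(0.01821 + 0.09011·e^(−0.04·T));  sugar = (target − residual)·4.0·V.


residual = 14.695·(0.01821 + 0.09011·e^(−0.04·13.8)) = 1.0300
sugar = (2.3 − 1.0300)·4.0·21.6

109.7239 g


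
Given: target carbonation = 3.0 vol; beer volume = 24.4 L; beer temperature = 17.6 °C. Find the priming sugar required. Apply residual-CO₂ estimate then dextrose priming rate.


residual = 14.695·(0.01821 + 0.09011·e^(−0.04·T));  sugar = (target − residual)·4.0·V
residual = 14.695·(0.01821 + 0.09011·e^(−0.04·17.6)) = 0.9225
sugar = (3.0 − 0.9225)·4.0·24.4

202.7608 g


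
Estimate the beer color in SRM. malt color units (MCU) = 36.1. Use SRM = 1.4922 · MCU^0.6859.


SRM = 1.4922 · 36.1^0.6859

17.4631 SRM


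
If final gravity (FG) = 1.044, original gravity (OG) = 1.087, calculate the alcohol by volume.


ABV = (OG − FG) · 131.25
ABV = (1.087 − 1.044) · 131.25

5.6437 % ABV


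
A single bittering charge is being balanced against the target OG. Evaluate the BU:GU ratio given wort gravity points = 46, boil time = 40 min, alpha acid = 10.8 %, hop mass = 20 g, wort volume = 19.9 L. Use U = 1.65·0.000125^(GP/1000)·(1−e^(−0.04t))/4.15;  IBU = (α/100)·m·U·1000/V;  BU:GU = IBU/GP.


U = 1.65·0.000125^(46/1000)·(1−e^(−0.04·40))/4.15 = 0.2099
IBU = (10.8/100)·20·0.2099·1000/19.9 = 22.7800
BU:GU = 22.7800/46

0.4952


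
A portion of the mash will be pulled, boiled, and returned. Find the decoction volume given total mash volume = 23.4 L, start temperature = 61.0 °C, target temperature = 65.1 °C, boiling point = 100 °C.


V_dec = V_total·(T_target − T_start)/(T_boil − T_start)
V_dec = 23.4·(65.1 − 61.0)/(100 − 61.0)

2.4600 L


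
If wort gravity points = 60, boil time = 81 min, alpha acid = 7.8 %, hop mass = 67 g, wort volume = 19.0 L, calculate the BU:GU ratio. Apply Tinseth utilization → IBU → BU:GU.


U = 1.65·0.000125^(GP/1000)·(1−e^(−0.04t))/4.15;  IBU = (α/100)·m·U·1000/V;  BU:GU = IBU/GP
U = 1.65·0.000125^(60/1000)·(1−e^(−0.04·81))/4.15 = 0.2228
IBU = (7.8/100)·67·0.2228·1000/19.0 = 61.2795
BU:GU = 61.2795/60

1.0213


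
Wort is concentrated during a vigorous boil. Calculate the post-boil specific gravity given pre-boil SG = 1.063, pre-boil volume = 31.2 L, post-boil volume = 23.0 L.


SG_post = 1 + (SG_pre − 1)·V_pre/V_post
pts_pre = (1.063 − 1)·1000 = 63.0000
pts_post = 63.0000·31.2/23.0 = 85.4609
SG_post = 1 + 85.4609/1000

1.0855


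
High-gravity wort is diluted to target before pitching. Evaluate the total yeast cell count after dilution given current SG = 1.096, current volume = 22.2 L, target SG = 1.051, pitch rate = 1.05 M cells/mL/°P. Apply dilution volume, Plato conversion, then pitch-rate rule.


V_w = V·((SG_c−1)/(SG_t−1)−1);  °P = 259 − 259/SG_t;  cells = rate·(V+V_w)·°P
V_w = 22.2·((1.096−1)/(1.051−1)−1) = 19.5882
V_final = 22.2 + 19.5882 = 41.7882
°P = 259 − 259/1.051 = 12.5680
cells = 1.05·41.7882·12.5680

551.4556 billion cells


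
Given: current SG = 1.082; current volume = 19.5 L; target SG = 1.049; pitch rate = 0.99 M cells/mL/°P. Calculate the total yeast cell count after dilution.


V_w = V·((SG_c−1)/(SG_t−1)−1);  °P = 259 − 259/SG_t;  cells = rate·(V+V_w)·°P
V_w = 19.5·((1.082−1)/(1.049−1)−1) = 13.1327
V_final = 19.5 + 13.1327 = 32.6327
°P = 259 − 259/1.049 = 12.0982
cells = 0.99·32.6327·12.0982

390.8480 billion cells
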